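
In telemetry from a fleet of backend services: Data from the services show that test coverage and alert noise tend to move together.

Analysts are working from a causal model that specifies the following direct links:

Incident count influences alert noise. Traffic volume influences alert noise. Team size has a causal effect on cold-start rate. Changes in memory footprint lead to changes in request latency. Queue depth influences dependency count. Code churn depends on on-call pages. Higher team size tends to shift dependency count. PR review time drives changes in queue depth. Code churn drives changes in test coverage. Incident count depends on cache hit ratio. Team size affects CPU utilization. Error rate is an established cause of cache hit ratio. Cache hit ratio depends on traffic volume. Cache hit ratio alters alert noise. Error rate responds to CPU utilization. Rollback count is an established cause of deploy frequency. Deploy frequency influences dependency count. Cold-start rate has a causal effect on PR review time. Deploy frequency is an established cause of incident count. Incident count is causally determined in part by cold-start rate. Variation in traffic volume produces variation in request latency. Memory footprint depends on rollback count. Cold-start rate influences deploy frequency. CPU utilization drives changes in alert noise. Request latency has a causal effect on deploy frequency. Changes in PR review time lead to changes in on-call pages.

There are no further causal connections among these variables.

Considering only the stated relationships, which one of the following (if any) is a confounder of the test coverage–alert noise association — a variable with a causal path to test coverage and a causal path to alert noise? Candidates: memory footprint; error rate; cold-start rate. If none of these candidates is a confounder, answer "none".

Cold-start rate causes test coverage (cold-start rate → PR review time → on-call pages → code churn → test coverage) and also causes alert noise (cold-start rate → incident count → alert noise); it is a common cause of both.
Each of the other candidates lacks a causal path to at least one of test coverage and alert noise, so they do not confound the relationship.

cold-start rate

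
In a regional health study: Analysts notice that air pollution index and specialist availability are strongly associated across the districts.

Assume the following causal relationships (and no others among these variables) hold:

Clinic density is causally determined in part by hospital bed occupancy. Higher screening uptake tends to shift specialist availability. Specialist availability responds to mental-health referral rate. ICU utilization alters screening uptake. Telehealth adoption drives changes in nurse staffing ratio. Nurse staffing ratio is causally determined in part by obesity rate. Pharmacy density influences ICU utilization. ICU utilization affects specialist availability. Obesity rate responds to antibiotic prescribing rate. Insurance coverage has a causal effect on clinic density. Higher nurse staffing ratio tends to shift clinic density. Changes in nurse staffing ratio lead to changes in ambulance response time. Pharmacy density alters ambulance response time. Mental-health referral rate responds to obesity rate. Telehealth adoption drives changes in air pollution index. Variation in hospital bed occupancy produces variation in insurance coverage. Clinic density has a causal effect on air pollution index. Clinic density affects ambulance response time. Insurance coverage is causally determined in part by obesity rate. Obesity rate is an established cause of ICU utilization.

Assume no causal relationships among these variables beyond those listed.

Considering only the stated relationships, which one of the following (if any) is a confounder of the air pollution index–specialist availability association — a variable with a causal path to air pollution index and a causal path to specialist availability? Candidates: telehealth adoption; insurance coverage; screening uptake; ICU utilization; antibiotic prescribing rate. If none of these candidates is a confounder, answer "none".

Antibiotic prescribing rate causes air pollution index (antibiotic prescribing rate → obesity rate → nurse staffing ratio → clinic density → air pollution index) and also causes specialist availability (antibiotic prescribing rate → obesity rate → mental-health referral rate → specialist availability); it is a common cause of both.
Each of the other candidates lacks a causal path to at least one of air pollution index and specialist availability, so they do not confound the relationship.

antibiotic prescribing rate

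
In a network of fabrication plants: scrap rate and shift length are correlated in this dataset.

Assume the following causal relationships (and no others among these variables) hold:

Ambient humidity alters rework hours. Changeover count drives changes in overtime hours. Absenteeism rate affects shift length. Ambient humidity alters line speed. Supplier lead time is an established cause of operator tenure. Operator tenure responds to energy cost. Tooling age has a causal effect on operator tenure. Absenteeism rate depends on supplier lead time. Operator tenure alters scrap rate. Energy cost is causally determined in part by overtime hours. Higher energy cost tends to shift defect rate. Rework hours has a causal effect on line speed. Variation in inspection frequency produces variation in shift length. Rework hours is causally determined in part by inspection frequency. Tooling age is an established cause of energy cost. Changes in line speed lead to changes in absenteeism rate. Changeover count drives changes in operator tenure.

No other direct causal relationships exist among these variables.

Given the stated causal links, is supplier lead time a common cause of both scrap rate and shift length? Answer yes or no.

yes

Supplier lead time has a causal path to scrap rate (supplier lead time → operator tenure → scrap rate) and to shift length (supplier lead time → absenteeism rate → shift length), so it is a common cause of both — a confounder.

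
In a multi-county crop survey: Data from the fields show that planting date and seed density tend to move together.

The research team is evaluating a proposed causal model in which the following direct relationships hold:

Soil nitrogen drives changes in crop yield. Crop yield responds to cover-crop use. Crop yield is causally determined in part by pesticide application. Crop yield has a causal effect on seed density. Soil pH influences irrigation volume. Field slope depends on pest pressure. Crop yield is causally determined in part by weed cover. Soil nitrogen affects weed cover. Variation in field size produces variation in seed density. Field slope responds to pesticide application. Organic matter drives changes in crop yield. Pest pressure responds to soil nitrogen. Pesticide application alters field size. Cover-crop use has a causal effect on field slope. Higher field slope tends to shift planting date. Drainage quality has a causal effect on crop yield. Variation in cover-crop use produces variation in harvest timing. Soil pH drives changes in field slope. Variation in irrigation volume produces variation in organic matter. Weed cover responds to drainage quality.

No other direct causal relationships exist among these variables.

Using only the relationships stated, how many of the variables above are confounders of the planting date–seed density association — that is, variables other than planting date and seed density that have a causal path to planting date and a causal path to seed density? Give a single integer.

4

The common causes are: cover-crop use (to planting date via cover-crop use → field slope → planting date; to seed density via cover-crop use → crop yield → seed density); pesticide application (to planting date via pesticide application → field slope → planting date; to seed density via pesticide application → crop yield → seed density); soil nitrogen (to planting date via soil nitrogen → pest pressure → field slope → planting date; to seed density via soil nitrogen → crop yield → seed density); soil pH (to planting date via soil pH → field slope → planting date; to seed density via soil pH → irrigation volume → organic matter → crop yield → seed density).
Every other variable lacks a causal path to at least one of planting date and seed density.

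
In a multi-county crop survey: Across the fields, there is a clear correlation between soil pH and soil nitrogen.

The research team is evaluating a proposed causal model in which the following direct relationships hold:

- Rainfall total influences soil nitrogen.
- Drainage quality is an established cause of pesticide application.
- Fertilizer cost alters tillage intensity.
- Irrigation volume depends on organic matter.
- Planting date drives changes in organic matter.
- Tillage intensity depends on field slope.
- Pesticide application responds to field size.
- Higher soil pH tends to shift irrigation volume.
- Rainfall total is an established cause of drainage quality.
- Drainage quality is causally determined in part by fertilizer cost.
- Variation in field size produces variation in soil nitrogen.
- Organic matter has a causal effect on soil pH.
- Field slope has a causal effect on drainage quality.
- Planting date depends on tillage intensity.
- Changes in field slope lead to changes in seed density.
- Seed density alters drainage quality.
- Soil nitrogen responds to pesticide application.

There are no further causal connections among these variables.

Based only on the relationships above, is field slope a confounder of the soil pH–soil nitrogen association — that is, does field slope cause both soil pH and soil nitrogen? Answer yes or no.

Field slope has a causal path to soil pH (field slope → tillage intensity → planting date → organic matter → soil pH) and to soil nitrogen (field slope → drainage quality → pesticide application → soil nitrogen), so it is a common cause of both — a confounder.

yes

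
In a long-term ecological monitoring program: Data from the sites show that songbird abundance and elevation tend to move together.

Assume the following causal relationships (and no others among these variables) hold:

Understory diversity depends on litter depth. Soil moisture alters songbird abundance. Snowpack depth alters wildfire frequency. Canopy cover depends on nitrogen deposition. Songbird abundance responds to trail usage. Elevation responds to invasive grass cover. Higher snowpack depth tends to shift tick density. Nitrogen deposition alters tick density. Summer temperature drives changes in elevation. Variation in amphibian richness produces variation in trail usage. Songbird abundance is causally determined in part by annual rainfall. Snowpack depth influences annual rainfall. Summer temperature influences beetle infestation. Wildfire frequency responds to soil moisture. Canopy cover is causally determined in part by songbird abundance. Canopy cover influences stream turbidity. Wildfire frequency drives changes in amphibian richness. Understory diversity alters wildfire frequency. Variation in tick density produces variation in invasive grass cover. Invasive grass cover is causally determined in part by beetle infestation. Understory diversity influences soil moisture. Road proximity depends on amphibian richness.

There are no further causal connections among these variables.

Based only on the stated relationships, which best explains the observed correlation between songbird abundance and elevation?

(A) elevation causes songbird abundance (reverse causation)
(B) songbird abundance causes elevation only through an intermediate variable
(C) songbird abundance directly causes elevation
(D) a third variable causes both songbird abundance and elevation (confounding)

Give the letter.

D

Snowpack depth causes songbird abundance (snowpack depth → annual rainfall → songbird abundance) and elevation (snowpack depth → tick density → invasive grass cover → elevation) — a common cause creating the correlation.
There is no stated path from songbird abundance to elevation or from elevation to songbird abundance, so neither direct nor reverse causation applies.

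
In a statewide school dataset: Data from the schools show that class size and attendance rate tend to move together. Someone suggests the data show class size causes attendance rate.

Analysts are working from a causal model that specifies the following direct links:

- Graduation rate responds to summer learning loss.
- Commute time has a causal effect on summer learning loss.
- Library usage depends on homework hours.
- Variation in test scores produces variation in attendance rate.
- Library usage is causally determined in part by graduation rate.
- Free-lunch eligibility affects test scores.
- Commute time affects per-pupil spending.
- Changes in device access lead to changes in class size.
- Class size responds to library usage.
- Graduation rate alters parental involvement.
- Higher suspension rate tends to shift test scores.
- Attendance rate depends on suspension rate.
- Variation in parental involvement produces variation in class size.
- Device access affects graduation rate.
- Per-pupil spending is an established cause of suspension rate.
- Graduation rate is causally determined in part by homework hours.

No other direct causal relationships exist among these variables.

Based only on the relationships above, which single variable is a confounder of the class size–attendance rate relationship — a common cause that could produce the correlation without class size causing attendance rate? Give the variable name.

Commute time has a causal path to class size (commute time → summer learning loss → graduation rate → parental involvement → class size) and a separate causal path to attendance rate (commute time → per-pupil spending → suspension rate → attendance rate), so it is a common cause of both.
No stated relationship gives class size a causal route to attendance rate, so the correlation is explained by the shared upstream cause rather than a direct effect.

commute time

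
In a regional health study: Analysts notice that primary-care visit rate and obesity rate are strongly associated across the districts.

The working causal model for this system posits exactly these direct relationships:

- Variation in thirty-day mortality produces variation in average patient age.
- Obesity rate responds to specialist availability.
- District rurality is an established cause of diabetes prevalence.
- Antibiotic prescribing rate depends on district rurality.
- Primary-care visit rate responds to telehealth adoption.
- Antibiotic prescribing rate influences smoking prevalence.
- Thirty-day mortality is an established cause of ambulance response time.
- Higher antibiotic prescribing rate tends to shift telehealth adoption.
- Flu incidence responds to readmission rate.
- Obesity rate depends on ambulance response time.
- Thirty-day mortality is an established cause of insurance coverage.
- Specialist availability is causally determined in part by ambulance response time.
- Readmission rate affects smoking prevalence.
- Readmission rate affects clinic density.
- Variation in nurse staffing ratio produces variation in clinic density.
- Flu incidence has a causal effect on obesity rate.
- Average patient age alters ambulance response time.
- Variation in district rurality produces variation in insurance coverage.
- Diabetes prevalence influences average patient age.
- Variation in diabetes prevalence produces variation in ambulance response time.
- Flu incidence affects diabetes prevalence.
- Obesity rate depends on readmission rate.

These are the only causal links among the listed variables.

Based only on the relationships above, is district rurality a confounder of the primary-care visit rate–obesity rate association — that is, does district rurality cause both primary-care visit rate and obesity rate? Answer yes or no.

yes

District rurality has a causal path to primary-care visit rate (district rurality → antibiotic prescribing rate → telehealth adoption → primary-care visit rate) and to obesity rate (district rurality → diabetes prevalence → ambulance response time → obesity rate), so it is a common cause of both — a confounder.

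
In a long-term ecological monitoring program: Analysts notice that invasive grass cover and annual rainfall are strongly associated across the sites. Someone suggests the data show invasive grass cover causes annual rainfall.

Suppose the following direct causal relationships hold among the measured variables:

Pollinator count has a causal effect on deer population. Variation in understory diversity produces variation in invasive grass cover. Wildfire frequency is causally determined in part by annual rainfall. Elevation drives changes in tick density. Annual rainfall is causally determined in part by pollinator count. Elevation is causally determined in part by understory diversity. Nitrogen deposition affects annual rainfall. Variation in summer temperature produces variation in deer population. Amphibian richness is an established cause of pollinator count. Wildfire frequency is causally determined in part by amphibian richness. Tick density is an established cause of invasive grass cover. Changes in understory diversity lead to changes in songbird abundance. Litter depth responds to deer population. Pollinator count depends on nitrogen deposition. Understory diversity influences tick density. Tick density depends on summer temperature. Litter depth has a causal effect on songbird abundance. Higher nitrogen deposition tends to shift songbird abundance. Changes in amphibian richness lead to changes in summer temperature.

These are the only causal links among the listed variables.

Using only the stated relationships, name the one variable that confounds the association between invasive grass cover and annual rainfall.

amphibian richness

Amphibian richness has a causal path to invasive grass cover (amphibian richness → summer temperature → tick density → invasive grass cover) and a separate causal path to annual rainfall (amphibian richness → pollinator count → annual rainfall), so it is a common cause of both.
No stated relationship gives invasive grass cover a causal route to annual rainfall, so the correlation is explained by the shared upstream cause rather than a direct effect.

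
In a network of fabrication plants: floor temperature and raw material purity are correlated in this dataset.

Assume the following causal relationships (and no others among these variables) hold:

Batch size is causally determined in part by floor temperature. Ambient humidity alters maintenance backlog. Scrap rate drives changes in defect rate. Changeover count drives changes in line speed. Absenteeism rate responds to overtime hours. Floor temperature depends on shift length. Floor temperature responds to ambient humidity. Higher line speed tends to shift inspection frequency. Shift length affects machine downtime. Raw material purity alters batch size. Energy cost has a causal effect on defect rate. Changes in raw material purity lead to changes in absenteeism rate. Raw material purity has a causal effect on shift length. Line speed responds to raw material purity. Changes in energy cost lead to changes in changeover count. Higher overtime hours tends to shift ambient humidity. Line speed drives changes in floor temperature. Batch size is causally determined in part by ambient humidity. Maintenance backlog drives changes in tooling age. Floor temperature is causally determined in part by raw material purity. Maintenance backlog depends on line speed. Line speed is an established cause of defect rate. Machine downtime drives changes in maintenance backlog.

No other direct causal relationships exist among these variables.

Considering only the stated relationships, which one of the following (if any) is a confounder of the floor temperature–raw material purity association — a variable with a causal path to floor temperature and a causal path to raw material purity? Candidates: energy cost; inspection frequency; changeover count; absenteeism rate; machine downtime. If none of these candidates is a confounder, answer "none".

None of the listed candidates has causal paths to both floor temperature and raw material purity in the stated relationships, so none is a common cause.

none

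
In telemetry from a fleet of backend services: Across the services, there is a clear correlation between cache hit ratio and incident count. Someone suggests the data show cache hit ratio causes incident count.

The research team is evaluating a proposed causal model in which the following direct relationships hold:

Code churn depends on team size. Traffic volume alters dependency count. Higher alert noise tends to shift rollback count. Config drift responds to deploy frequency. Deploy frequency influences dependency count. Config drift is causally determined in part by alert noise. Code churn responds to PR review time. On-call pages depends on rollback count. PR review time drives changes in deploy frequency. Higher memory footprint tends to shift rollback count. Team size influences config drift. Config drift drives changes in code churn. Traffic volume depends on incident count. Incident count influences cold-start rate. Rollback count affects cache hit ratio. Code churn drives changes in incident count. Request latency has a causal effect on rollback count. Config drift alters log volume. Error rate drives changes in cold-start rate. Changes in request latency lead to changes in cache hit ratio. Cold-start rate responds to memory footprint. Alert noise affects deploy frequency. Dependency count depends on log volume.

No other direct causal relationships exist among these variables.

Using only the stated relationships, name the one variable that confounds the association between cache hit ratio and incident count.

Alert noise has a causal path to cache hit ratio (alert noise → rollback count → cache hit ratio) and a separate causal path to incident count (alert noise → config drift → code churn → incident count), so it is a common cause of both.
No stated relationship gives cache hit ratio a causal route to incident count, so the correlation is explained by the shared upstream cause rather than a direct effect.

alert noise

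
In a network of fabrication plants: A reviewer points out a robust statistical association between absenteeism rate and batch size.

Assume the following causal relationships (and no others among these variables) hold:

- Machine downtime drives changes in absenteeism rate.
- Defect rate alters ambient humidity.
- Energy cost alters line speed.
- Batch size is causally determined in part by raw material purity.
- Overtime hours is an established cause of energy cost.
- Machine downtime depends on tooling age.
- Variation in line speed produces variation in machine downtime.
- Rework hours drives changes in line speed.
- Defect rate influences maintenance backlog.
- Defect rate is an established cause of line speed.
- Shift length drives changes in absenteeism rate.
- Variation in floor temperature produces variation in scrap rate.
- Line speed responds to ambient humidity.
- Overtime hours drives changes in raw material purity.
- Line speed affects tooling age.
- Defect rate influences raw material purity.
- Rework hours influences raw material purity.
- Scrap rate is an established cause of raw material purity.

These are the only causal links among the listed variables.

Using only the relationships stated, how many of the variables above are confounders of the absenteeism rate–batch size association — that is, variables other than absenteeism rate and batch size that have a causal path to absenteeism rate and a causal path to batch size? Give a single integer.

3

The common causes are: defect rate (to absenteeism rate via defect rate → line speed → machine downtime → absenteeism rate; to batch size via defect rate → raw material purity → batch size); overtime hours (to absenteeism rate via overtime hours → energy cost → line speed → machine downtime → absenteeism rate; to batch size via overtime hours → raw material purity → batch size); rework hours (to absenteeism rate via rework hours → line speed → machine downtime → absenteeism rate; to batch size via rework hours → raw material purity → batch size).
Every other variable lacks a causal path to at least one of absenteeism rate and batch size.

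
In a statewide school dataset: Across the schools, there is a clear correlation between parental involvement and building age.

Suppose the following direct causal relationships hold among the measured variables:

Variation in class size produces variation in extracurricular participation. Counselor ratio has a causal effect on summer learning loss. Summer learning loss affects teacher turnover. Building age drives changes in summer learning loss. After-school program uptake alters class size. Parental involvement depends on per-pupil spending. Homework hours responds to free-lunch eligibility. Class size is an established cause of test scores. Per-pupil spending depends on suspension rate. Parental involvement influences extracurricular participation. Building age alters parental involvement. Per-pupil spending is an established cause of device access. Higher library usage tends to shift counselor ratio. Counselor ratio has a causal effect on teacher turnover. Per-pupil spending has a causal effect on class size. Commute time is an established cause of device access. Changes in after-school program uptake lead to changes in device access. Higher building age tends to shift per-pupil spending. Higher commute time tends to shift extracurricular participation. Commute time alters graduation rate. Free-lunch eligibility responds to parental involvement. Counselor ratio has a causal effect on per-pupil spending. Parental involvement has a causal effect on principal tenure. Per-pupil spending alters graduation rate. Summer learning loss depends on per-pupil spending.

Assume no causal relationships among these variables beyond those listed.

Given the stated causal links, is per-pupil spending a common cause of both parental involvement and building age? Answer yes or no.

no

Per-pupil spending has no stated causal path to building age. A confounder must cause both variables, so per-pupil spending does not qualify.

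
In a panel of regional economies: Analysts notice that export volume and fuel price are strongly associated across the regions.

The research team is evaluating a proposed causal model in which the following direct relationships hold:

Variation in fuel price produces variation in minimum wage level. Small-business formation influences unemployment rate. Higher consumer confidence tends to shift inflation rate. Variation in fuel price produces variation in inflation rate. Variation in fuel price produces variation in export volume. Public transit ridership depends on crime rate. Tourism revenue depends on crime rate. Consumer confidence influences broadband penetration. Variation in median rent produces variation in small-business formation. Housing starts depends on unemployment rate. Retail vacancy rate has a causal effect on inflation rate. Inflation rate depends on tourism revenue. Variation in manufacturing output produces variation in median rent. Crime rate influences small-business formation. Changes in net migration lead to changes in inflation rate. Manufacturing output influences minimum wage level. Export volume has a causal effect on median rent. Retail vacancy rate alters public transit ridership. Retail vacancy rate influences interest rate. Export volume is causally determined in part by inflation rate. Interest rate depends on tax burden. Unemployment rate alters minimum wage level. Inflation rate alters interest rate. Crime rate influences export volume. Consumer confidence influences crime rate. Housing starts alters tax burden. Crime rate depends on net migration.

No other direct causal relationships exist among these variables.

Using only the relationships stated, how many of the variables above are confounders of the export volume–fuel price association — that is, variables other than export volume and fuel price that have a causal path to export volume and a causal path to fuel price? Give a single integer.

0

No listed variable has a causal path to both export volume and fuel price, so there are no common causes.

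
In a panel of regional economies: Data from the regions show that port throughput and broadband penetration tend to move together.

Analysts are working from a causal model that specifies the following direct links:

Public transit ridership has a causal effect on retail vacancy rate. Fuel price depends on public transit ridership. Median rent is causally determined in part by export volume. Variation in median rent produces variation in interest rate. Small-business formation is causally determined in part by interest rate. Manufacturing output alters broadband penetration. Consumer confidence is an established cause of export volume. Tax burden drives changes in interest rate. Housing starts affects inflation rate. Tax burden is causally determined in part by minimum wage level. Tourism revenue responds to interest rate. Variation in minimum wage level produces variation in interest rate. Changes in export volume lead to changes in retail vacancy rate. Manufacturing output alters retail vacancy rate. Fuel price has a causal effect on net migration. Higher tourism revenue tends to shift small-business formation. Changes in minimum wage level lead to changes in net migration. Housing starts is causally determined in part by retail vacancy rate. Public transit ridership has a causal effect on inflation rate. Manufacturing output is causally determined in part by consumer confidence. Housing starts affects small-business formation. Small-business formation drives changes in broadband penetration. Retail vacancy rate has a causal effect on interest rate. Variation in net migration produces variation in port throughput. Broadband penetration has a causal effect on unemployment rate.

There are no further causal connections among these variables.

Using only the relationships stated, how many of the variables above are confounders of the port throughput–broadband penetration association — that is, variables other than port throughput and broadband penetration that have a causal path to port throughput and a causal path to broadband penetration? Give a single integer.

2

The common causes are: minimum wage level (to port throughput via minimum wage level → net migration → port throughput; to broadband penetration via minimum wage level → interest rate → small-business formation → broadband penetration); public transit ridership (to port throughput via public transit ridership → fuel price → net migration → port throughput; to broadband penetration via public transit ridership → retail vacancy rate → interest rate → small-business formation → broadband penetration).
Every other variable lacks a causal path to at least one of port throughput and broadband penetration.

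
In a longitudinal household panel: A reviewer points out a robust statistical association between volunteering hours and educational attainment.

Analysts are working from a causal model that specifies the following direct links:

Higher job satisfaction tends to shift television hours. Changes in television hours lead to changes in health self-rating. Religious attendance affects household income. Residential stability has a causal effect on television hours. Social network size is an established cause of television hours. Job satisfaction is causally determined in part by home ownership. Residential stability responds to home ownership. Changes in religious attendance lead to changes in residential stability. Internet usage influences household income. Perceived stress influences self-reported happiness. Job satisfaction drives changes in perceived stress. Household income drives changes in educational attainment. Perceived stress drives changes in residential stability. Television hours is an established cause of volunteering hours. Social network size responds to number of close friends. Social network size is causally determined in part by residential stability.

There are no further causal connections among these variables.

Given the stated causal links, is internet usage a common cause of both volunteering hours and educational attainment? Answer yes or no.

no

Internet usage has no stated causal path to volunteering hours. A confounder must cause both variables, so internet usage does not qualify.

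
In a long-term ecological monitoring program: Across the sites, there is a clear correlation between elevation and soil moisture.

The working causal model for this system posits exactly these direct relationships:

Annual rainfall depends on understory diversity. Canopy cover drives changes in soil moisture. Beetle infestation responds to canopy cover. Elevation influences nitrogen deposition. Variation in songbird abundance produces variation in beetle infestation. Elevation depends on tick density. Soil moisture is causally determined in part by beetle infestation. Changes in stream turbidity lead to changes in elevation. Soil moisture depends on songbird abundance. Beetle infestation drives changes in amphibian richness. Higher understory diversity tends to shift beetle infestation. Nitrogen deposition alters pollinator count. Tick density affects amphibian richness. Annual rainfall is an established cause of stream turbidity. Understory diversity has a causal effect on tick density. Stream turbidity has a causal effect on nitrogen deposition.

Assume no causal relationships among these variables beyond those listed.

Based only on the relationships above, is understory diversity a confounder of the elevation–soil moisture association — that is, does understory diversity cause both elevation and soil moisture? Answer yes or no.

Understory diversity has a causal path to elevation (understory diversity → tick density → elevation) and to soil moisture (understory diversity → beetle infestation → soil moisture), so it is a common cause of both — a confounder.

yes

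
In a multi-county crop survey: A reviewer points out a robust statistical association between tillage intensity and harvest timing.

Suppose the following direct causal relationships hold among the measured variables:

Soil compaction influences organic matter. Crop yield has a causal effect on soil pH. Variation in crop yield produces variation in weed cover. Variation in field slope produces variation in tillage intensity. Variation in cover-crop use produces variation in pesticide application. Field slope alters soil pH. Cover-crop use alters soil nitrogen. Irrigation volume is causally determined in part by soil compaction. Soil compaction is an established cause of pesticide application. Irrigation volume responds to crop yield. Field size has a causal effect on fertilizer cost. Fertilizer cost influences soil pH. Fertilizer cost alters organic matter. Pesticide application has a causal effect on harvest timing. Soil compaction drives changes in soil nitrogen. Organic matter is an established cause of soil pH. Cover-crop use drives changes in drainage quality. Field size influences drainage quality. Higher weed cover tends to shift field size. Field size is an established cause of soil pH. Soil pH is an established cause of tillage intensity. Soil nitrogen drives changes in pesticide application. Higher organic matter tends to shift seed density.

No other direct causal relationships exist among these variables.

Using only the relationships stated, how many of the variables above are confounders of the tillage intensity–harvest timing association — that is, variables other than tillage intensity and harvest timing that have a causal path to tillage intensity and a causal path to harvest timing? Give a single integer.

The common causes are: soil compaction (to tillage intensity via soil compaction → organic matter → soil pH → tillage intensity; to harvest timing via soil compaction → pesticide application → harvest timing).
Every other variable lacks a causal path to at least one of tillage intensity and harvest timing.

1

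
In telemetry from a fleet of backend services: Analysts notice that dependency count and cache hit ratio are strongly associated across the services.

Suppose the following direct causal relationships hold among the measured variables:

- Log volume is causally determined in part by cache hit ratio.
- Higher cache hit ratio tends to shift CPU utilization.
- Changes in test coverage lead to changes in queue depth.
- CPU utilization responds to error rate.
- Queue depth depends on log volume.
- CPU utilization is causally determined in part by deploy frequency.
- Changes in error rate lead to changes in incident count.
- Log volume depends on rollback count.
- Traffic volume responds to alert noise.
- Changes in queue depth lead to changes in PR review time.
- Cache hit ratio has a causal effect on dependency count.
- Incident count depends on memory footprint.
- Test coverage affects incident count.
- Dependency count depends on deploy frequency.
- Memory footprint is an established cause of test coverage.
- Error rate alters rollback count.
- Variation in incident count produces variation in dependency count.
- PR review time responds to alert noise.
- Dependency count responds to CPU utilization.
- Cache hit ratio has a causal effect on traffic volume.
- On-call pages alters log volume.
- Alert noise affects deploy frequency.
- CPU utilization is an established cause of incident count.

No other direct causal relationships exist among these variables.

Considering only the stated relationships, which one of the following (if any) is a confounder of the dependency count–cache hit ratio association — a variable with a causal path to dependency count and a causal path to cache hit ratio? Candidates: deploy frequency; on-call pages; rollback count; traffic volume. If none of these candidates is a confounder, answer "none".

none

None of the listed candidates has causal paths to both dependency count and cache hit ratio in the stated relationships, so none is a common cause.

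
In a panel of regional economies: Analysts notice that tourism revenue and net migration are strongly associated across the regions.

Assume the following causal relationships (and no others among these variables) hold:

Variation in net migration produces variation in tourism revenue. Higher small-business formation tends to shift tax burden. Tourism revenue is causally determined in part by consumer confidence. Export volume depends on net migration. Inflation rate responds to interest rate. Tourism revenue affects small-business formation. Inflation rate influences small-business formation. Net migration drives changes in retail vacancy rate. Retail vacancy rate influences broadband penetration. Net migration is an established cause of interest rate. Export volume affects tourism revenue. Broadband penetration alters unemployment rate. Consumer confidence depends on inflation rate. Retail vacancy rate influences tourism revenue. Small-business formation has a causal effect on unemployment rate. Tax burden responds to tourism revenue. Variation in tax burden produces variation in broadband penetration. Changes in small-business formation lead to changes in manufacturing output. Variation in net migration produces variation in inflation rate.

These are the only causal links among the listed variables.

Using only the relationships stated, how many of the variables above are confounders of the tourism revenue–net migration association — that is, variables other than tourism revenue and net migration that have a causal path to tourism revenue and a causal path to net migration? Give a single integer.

No listed variable has a causal path to both tourism revenue and net migration, so there are no common causes.

0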